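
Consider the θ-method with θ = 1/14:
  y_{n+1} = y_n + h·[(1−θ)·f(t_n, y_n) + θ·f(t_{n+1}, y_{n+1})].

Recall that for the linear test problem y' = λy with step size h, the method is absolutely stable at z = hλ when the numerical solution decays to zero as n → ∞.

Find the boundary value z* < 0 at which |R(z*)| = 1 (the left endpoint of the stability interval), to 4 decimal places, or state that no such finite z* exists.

left endpoint -2.3333.

On y'=λy, z=hλ:
  y_{n+1} = y_n + z·[13/14·y_n + 1/14·y_{n+1}] ⇒ (1 − 1/14z)y_{n+1} = (1 + 13/14z)y_n
  so R(z) = (1 + 13/14z)/(1 − 1/14z).

Solve |R(x)|<1 on ℝ⁻.
x=-1.71: |R|=0.5239
R=−1: 1+13/14x = −1+1/14x ⇒ -6/7x=2 ⇒ x=2/(-6/7)=-2.3333
Confirm numerically:
  x=-2.130: |R|=0.84873 <1
  x=-1.897: |R|=0.67063 <1
  x=-1.700: |R|=0.51592 <1
  x=-2.535: |R|=1.14636 >1
  x=-2.454: |R|=1.08800 >1
So |R|<1 on (-2.3333, 0).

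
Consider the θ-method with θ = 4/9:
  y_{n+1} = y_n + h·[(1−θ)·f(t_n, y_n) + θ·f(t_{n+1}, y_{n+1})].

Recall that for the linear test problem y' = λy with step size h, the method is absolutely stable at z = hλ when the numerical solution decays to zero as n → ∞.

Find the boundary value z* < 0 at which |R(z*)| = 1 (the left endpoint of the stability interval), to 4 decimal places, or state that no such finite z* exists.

Set f=λy, z=hλ:
  y_{n+1} = y_n + z·[5/9·y_n + 4/9·y_{n+1}] ⇒ (1 − 4/9z)y_{n+1} = (1 + 5/9z)y_n
  ⇒ R(z) = (1 + 5/9z)/(1 − 4/9z).

Find x<0 with |R(x)|<1.
x=-1.39: |R|=0.1408
R=−1: 1+5/9x = −1+4/9x ⇒ -1/9x=2 ⇒ x=2/(-1/9)=-18.0000
Confirm numerically:
  x=-15.661: |R|=0.96735 <1
  x=-9.821: |R|=0.83061 <1
  x=-9.766: |R|=0.82869 <1
  x=-7.346: |R|=0.72244 <1
  x=-18.372: |R|=1.00451 >1
  x=-18.144: |R|=1.00177 >1
Interval (-18.0000, 0).

z* = -18.0000.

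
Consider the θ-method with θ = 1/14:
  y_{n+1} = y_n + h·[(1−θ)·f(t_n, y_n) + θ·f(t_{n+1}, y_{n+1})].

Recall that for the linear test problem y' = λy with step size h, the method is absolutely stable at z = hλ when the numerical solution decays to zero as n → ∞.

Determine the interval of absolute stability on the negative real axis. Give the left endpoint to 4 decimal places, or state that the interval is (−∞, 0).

With y'=λy (z=hλ):
  y_{n+1} = y_n + z·[13/14·y_n + 1/14·y_{n+1}] ⇒ (1 − 1/14z)y_{n+1} = (1 + 13/14z)y_n
  so R(z) = (1 + 13/14z)/(1 − 1/14z).

Find x<0 with |R(x)|<1.
x=-1.29: |R|=0.1812
R=−1: 1+13/14x = −1+1/14x ⇒ -6/7x=2 ⇒ x=2/(-6/7)=-2.3333
Confirm numerically:
  x=-2.101: |R|=0.82684 <1
  x=-1.597: |R|=0.43348 <1
  x=-1.173: |R|=0.08232 <1
  x=-0.952: |R|=0.10861 <1
  x=-2.501: |R|=1.12193 >1
  x=-2.417: |R|=1.06116 >1
So |R|<1 on (-2.3333, 0).

(-2.3333, 0).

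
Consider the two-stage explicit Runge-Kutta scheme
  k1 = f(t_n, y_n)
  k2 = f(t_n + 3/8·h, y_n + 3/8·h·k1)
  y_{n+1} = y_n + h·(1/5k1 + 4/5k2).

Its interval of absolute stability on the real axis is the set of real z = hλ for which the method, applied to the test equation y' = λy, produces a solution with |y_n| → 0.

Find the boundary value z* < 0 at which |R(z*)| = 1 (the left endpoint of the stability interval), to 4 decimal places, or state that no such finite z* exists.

With y'=λy (z=hλ):
  k1=λy_n ⇒ h·k1=z·y_n;  k2=λ(1+3/8z)y_n ⇒ h·k2=z(1+3/8z)y_n
  y_{n+1}/y_n = 1 + 1/5z + 4/5z(1+3/8z) = 1 + z + 3/10z²
  so R(z) = 1 + z + 3/10z².

Need |R(x)|<1, x<0.
x=-0.7: |R|=0.4470
R=1: x+3/10x²=0 ⇒ x=−10/3=-3.3333; min R=1−1/(4·3/10)=0.1667>−1
Confirm numerically:
  x=-3.075: |R|=0.76169 <1
  x=-2.974: |R|=0.67940 <1
  x=-2.586: |R|=0.42022 <1
  x=-2.322: |R|=0.29551 <1
  x=-3.886: |R|=1.64430 >1
  x=-3.459: |R|=1.13040 >1
Stable set (-3.3333, 0).

z* = -3.3333.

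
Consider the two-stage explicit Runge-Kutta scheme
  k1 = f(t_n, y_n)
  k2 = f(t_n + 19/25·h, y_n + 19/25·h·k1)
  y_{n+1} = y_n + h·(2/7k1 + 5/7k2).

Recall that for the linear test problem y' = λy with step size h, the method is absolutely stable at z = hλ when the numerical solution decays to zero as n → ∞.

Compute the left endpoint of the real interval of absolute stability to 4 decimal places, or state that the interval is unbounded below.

Test eqn y'=λy, z=hλ:
  k1=λy_n ⇒ h·k1=z·y_n;  k2=λ(1+19/25z)y_n ⇒ h·k2=z(1+19/25z)y_n
  y_{n+1}/y_n = 1 + 2/7z + 5/7z(1+19/25z) = 1 + z + 19/35z²
  so R(z) = 1 + z + 19/35z².

Need |R(x)|<1, x<0.
x=-1.33: |R|=0.6303
R=1: x+19/35x²=0 ⇒ x=−35/19=-1.8421; min R=1−1/(4·19/35)=0.5395>−1
Confirm numerically:
  x=-1.806: |R|=0.96460 <1
  x=-1.664: |R|=0.83911 <1
  x=-1.170: |R|=0.57312 <1
  x=-1.040: |R|=0.54715 <1
  x=-2.337: |R|=1.62785 >1
  x=-2.206: |R|=1.43578 >1
  x=-2.091: |R|=1.28252 >1
Interval (-1.8421, 0).

z* = -1.8421.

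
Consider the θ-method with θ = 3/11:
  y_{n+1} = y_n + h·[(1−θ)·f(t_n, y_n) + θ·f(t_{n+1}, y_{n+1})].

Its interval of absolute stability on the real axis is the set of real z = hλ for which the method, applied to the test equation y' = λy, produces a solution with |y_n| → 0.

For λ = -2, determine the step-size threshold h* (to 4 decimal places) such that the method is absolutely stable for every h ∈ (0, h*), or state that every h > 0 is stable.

(-4.4000,0); λ=-2 ⇒ h* = (22/5)/2 = 2.2000.

On y'=λy, z=hλ:
  y_{n+1} = y_n + z·[8/11·y_n + 3/11·y_{n+1}] ⇒ (1 − 3/11z)y_{n+1} = (1 + 8/11z)y_n
  R(z) = (1 + 8/11z)/(1 − 3/11z).

Need |R(x)|<1, x<0.
x=-1.29: |R|=0.0457
R=−1: 1+8/11x = −1+3/11x ⇒ -5/11x=2 ⇒ x=2/(-5/11)=-4.4000
Confirm numerically:
  x=-3.763: |R|=0.85710 <1
  x=-2.540: |R|=0.50054 <1
  x=-2.480: |R|=0.47939 <1
  x=-4.861: |R|=1.09010 >1
  x=-4.703: |R|=1.06034 >1
  x=-4.636: |R|=1.04737 >1
Stable set (-4.4000, 0).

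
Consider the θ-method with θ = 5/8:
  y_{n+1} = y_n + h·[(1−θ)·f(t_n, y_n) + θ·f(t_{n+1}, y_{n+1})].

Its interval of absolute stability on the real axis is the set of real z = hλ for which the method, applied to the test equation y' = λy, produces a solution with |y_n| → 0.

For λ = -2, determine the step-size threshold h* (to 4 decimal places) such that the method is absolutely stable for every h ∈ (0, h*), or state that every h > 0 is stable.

interval (−∞, 0). Any h>0 works for λ=-2.

Set f=λy, z=hλ:
  y_{n+1} = y_n + z·[3/8·y_n + 5/8·y_{n+1}] ⇒ (1 − 5/8z)y_{n+1} = (1 + 3/8z)y_n
  so R(z) = (1 + 3/8z)/(1 − 5/8z).

Find x<0 with |R(x)|<1.
x=-1.23: |R|=0.3046
x=-2: |R|=0.1111
x=-10: |R|=0.3793
x=-100: |R|=0.5748
θ=5/8≥1/2 ⇒ |1+3/8x|<|1−5/8x| ∀x<0 ⇒ stable on all of ℝ⁻.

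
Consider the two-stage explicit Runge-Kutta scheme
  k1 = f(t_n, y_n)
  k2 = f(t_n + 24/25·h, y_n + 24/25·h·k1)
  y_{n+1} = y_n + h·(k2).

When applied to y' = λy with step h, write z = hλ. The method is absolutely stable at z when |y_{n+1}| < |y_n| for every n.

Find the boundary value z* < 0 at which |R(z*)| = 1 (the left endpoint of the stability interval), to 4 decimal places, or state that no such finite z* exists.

With y'=λy (z=hλ):
  k1=λy_n ⇒ h·k1=z·y_n;  k2=λ(1+24/25z)y_n ⇒ h·k2=z(1+24/25z)y_n
  y_{n+1}/y_n = 1 + z(1+24/25z) = 1 + z + 24/25z²
  R(z) = 1 + z + 24/25z².

Need |R(x)|<1, x<0.
x=-1.62: |R|=1.8994
R=1: x+24/25x²=0 ⇒ x=−25/24=-1.0417; min R=1−1/(4·24/25)=0.7396>−1
Confirm numerically:
  x=-0.718: |R|=0.77690 <1
  x=-0.704: |R|=0.77179 <1
  x=-0.654: |R|=0.75661 <1
  x=-0.592: |R|=0.74445 <1
  x=-1.565: |R|=1.78626 >1
  x=-1.467: |R|=1.59901 >1
  x=-1.204: |R|=1.18763 >1
Interval (-1.0417, 0).

z* = -1.0417.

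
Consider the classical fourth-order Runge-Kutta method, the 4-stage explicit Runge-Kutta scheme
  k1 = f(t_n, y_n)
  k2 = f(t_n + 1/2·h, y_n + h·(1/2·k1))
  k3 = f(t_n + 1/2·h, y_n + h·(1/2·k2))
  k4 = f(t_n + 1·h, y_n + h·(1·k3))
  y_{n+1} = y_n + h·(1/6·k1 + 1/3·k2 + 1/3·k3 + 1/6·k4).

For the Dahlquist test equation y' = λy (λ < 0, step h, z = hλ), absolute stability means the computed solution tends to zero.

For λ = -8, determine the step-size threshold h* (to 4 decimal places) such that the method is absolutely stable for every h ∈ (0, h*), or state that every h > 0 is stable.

On y'=λy, z=hλ:
  order 4, 4-stage ⇒ R(z)=1+z+z^2/2+z^3/6+z^4/24
  (e.g. R(-0.63)=0.53334, |R|=0.53334)

Find x<0 with |R(x)|<1.
x=-0.63: |R|=0.5333
|R(-2.82)|=1.0536 |R(-2.06)|=0.3552 |R(-1.61)|=0.2705
Bisect:
  x_lo=-3.2461 |R|=1.9480  x_hi=-0.0628 |R|=0.9391
  mid=-1.65445 |R|=0.27157 →hi
  mid=-2.45027 |R|=0.60172 →hi
  mid=-2.84818 |R|=1.09903 →lo
  mid=-2.64923 |R|=0.81350 →hi
  mid=-2.74871 |R|=0.94622 →hi
  mid=-2.79844 |R|=1.02001 →lo
  mid=-2.77357 |R|=0.98248 →hi
  mid=-2.78601 |R|=1.00108 →lo
  mid=-2.77979 |R|=0.99174 →hi
  ...
  [-2.78543,-2.78523] ⇒ x*=-2.7853
Interval (-2.7853, 0).

(-2.7853,0); λ=-8 ⇒ h* = 0.3482.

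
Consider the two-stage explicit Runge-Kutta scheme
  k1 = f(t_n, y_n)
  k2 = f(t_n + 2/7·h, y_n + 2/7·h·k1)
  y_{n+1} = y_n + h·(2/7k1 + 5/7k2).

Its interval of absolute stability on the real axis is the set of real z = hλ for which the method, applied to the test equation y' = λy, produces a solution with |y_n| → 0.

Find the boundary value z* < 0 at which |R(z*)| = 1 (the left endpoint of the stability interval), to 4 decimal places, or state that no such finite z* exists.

left endpoint -4.9000.

With y'=λy (z=hλ):
  k1=λy_n ⇒ h·k1=z·y_n;  k2=λ(1+2/7z)y_n ⇒ h·k2=z(1+2/7z)y_n
  y_{n+1}/y_n = 1 + 2/7z + 5/7z(1+2/7z) = 1 + z + 10/49z²
  ⇒ R(z) = 1 + z + 10/49z².

Need |R(x)|<1, x<0.
x=-1.61: |R|=0.0810
R=1: x+10/49x²=0 ⇒ x=−49/10=-4.9000; min R=1−1/(4·10/49)=-0.2250>−1
Confirm numerically:
  x=-4.484: |R|=0.61932 <1
  x=-3.800: |R|=0.14694 <1
  x=-2.966: |R|=0.17066 <1
  x=-2.213: |R|=0.21354 <1
  x=-5.482: |R|=1.65113 >1
  x=-5.389: |R|=1.53780 >1
  x=-4.934: |R|=1.03424 >1
Interval (-4.9000, 0).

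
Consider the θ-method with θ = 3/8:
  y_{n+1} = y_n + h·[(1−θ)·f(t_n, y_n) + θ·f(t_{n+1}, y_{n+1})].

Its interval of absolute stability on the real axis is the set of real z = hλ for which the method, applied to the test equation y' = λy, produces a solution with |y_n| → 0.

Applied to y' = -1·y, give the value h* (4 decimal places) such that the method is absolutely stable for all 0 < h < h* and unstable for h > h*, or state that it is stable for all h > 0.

Test eqn y'=λy, z=hλ:
  y_{n+1} = y_n + z·[5/8·y_n + 3/8·y_{n+1}] ⇒ (1 − 3/8z)y_{n+1} = (1 + 5/8z)y_n
  R(z) = (1 + 5/8z)/(1 − 3/8z).

Find x<0 with |R(x)|<1.
x=-0.69: |R|=0.4518
R=−1: 1+5/8x = −1+3/8x ⇒ -1/4x=2 ⇒ x=2/(-1/4)=-8.0000
Confirm numerically:
  x=-7.819: |R|=0.98849 <1
  x=-7.038: |R|=0.93391 <1
  x=-7.008: |R|=0.93164 <1
  x=-5.650: |R|=0.81162 <1
  x=-8.085: |R|=1.00527 >1
  x=-8.073: |R|=1.00453 >1
Stable set (-8.0000, 0).

(-8.0000,0); λ=-1 ⇒ h* = (8)/1 = 8.0000.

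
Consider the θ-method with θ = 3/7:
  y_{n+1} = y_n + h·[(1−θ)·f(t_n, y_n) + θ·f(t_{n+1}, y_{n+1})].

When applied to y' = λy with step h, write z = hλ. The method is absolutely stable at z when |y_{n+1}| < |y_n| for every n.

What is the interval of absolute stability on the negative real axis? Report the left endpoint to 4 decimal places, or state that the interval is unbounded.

On y'=λy, z=hλ:
  y_{n+1} = y_n + z·[4/7·y_n + 3/7·y_{n+1}] ⇒ (1 − 3/7z)y_{n+1} = (1 + 4/7z)y_n
  ⇒ R(z) = (1 + 4/7z)/(1 − 3/7z).

Solve |R(x)|<1 on ℝ⁻.
x=-1.17: |R|=0.2207
R=−1: 1+4/7x = −1+3/7x ⇒ -1/7x=2 ⇒ x=2/(-1/7)=-14.0000
Confirm numerically:
  x=-11.579: |R|=0.94199 <1
  x=-11.249: |R|=0.93249 <1
  x=-9.575: |R|=0.87614 <1
  x=-8.872: |R|=0.84745 <1
  x=-14.561: |R|=1.01107 >1
  x=-14.430: |R|=1.00855 >1
  x=-14.036: |R|=1.00073 >1
Stable set (-14.0000, 0).

z∈(-14.0000,0).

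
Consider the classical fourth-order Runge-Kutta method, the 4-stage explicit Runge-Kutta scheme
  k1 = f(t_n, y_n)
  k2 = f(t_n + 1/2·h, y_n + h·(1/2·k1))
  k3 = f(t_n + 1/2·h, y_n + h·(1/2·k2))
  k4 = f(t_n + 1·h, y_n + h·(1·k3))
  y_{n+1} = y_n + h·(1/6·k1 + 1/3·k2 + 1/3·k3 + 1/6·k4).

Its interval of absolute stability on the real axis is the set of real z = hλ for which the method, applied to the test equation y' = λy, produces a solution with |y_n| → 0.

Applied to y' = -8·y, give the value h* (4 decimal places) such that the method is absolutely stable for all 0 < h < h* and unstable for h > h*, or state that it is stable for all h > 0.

(-2.7853,0); λ=-8 ⇒ h* = 0.3482.

With y'=λy (z=hλ):
  order 4, 4-stage ⇒ R(z)=1+z+z^2/2+z^3/6+z^4/24
  (e.g. R(-1.25)=0.30745, |R|=0.30745)

Need |R(x)|<1, x<0.
x=-1.25: |R|=0.3075
|R(-2.57)|=0.7210 |R(-1.8)|=0.2854 |R(-0.98)|=0.3818
Bisect:
  x_lo=-3.5769 |R|=3.0134  x_hi=-0.2654 |R|=0.7669
  mid=-1.92116 |R|=0.31008 →hi
  mid=-2.74903 |R|=0.94669 →hi
  mid=-3.16297 |R|=1.73560 →lo
  mid=-2.95600 |R|=1.28939 →lo
  mid=-2.85251 |R|=1.10617 →lo
  mid=-2.80077 |R|=1.02359 →lo
  mid=-2.77490 |R|=0.98445 →hi
  mid=-2.78784 |R|=1.00384 →lo
  mid=-2.78137 |R|=0.99410 →hi
  ...
  [-2.78541,-2.78521] ⇒ x*=-2.7853
Interval (-2.7853, 0).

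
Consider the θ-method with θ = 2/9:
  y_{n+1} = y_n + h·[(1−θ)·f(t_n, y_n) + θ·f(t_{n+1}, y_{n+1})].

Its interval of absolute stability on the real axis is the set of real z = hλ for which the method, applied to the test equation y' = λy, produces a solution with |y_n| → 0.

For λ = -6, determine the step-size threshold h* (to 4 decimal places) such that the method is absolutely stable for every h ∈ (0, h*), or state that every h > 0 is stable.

(-3.6000,0); λ=-6 ⇒ h* = (18/5)/6 = 0.6000.

With y'=λy (z=hλ):
  y_{n+1} = y_n + z·[7/9·y_n + 2/9·y_{n+1}] ⇒ (1 − 2/9z)y_{n+1} = (1 + 7/9z)y_n
  Hence R(z) = (1 + 7/9z)/(1 − 2/9z).

Boundary: |R(x)|=1, x<0.
x=-1.19: |R|=0.0589
R=−1: 1+7/9x = −1+2/9x ⇒ -5/9x=2 ⇒ x=2/(-5/9)=-3.6000
Confirm numerically:
  x=-2.893: |R|=0.76092 <1
  x=-1.948: |R|=0.35949 <1
  x=-1.805: |R|=0.28826 <1
  x=-1.603: |R|=0.18196 <1
  x=-4.024: |R|=1.12435 >1
  x=-3.935: |R|=1.09929 >1
So |R|<1 on (-3.6000, 0).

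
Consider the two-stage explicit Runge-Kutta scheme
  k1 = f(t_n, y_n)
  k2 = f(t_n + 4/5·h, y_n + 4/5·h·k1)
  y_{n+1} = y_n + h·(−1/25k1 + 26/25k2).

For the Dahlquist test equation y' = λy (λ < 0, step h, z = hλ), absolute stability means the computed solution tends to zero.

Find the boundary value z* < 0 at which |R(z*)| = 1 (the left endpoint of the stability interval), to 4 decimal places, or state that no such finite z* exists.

Test eqn y'=λy, z=hλ:
  k1=λy_n ⇒ h·k1=z·y_n;  k2=λ(1+4/5z)y_n ⇒ h·k2=z(1+4/5z)y_n
  y_{n+1}/y_n = 1 − 1/25z + 26/25z(1+4/5z) = 1 + z + 104/125z²
  ⇒ R(z) = 1 + z + 104/125z².

Need |R(x)|<1, x<0.
x=-0.54: |R|=0.7026
R=1: x+104/125x²=0 ⇒ x=−125/104=-1.2019; min R=1−1/(4·104/125)=0.6995>−1
Confirm numerically:
  x=-1.135: |R|=0.93680 <1
  x=-0.977: |R|=0.81717 <1
  x=-0.780: |R|=0.72619 <1
  x=-0.687: |R|=0.70568 <1
  x=-1.784: |R|=1.86397 >1
  x=-1.529: |R|=1.41608 >1
  x=-1.398: |R|=1.22806 >1
Interval (-1.2019, 0).

left endpoint -1.2019.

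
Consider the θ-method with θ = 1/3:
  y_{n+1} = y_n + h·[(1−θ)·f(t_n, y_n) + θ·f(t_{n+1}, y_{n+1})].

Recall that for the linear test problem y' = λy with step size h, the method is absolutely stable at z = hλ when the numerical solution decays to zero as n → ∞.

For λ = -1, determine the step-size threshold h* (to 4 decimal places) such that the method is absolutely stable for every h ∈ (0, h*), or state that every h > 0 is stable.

(-6.0000,0); λ=-1 ⇒ h* = (6)/1 = 6.0000.

On y'=λy, z=hλ:
  y_{n+1} = y_n + z·[2/3·y_n + 1/3·y_{n+1}] ⇒ (1 − 1/3z)y_{n+1} = (1 + 2/3z)y_n
  Hence R(z) = (1 + 2/3z)/(1 − 1/3z).

Find x<0 with |R(x)|<1.
x=-0.52: |R|=0.5568
R=−1: 1+2/3x = −1+1/3x ⇒ -1/3x=2 ⇒ x=2/(-1/3)=-6.0000
Confirm numerically:
  x=-4.700: |R|=0.83117 <1
  x=-4.420: |R|=0.78706 <1
  x=-3.236: |R|=0.55677 <1
  x=-6.593: |R|=1.06182 >1
  x=-6.570: |R|=1.05956 >1
  x=-6.200: |R|=1.02174 >1
So |R|<1 on (-6.0000, 0).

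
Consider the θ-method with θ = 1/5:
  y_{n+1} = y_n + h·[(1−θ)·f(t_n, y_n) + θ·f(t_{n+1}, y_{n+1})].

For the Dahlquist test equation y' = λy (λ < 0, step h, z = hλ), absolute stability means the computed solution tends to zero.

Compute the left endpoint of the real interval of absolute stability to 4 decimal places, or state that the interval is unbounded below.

Set f=λy, z=hλ:
  y_{n+1} = y_n + z·[4/5·y_n + 1/5·y_{n+1}] ⇒ (1 − 1/5z)y_{n+1} = (1 + 4/5z)y_n
  ⇒ R(z) = (1 + 4/5z)/(1 − 1/5z).

Solve |R(x)|<1 on ℝ⁻.
x=-1.04: |R|=0.1391
R=−1: 1+4/5x = −1+1/5x ⇒ -3/5x=2 ⇒ x=2/(-3/5)=-3.3333
Confirm numerically:
  x=-2.667: |R|=0.73927 <1
  x=-1.752: |R|=0.29739 <1
  x=-1.355: |R|=0.06609 <1
  x=-3.736: |R|=1.13828 >1
  x=-3.673: |R|=1.11749 >1
  x=-3.628: |R|=1.10246 >1
So |R|<1 on (-3.3333, 0).

left endpoint -3.3333.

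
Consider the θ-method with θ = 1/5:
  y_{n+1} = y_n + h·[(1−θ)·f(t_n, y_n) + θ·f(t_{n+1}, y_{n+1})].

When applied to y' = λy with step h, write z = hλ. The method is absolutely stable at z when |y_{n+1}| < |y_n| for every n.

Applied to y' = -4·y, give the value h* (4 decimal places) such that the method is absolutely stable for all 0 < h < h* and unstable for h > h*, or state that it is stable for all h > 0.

(-3.3333,0); λ=-4 ⇒ h* = (10/3)/4 = 0.8333.

Test eqn y'=λy, z=hλ:
  y_{n+1} = y_n + z·[4/5·y_n + 1/5·y_{n+1}] ⇒ (1 − 1/5z)y_{n+1} = (1 + 4/5z)y_n
  so R(z) = (1 + 4/5z)/(1 − 1/5z).

Find x<0 with |R(x)|<1.
x=-1.59: |R|=0.2064
R=−1: 1+4/5x = −1+1/5x ⇒ -3/5x=2 ⇒ x=2/(-3/5)=-3.3333
Confirm numerically:
  x=-3.305: |R|=0.98977 <1
  x=-3.276: |R|=0.97922 <1
  x=-2.481: |R|=0.65820 <1
  x=-1.810: |R|=0.32893 <1
  x=-3.825: |R|=1.16714 >1
  x=-3.786: |R|=1.15456 >1
  x=-3.377: |R|=1.01564 >1
Stable set (-3.3333, 0).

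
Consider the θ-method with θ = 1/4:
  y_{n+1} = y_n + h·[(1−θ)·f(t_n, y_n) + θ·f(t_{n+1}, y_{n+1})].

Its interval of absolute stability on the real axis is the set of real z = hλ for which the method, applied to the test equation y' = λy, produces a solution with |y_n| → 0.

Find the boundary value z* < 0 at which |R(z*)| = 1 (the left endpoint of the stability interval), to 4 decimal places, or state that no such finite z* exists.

left endpoint -4.0000.

Set f=λy, z=hλ:
  y_{n+1} = y_n + z·[3/4·y_n + 1/4·y_{n+1}] ⇒ (1 − 1/4z)y_{n+1} = (1 + 3/4z)y_n
  R(z) = (1 + 3/4z)/(1 − 1/4z).

Solve |R(x)|<1 on ℝ⁻.
x=-1.4: |R|=0.0370
R=−1: 1+3/4x = −1+1/4x ⇒ -1/2x=2 ⇒ x=2/(-1/2)=-4.0000
Confirm numerically:
  x=-1.926: |R|=0.30003 <1
  x=-1.866: |R|=0.27242 <1
  x=-1.710: |R|=0.19790 <1
  x=-4.392: |R|=1.09342 >1
  x=-4.076: |R|=1.01882 >1
Stable set (-4.0000, 0).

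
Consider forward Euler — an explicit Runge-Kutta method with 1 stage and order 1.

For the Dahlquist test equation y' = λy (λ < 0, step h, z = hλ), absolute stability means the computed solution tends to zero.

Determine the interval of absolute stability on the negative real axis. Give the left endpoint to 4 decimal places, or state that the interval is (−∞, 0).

(-2.0000, 0).

Set f=λy, z=hλ:
  order 1, 1-stage ⇒ R(z)=1+z
  (e.g. R(-0.33)=0.67000, |R|=0.67000)

Need |R(x)|<1, x<0.
x=-0.33: |R|=0.6700
|R(-2.28)|=1.2800 |R(-1.43)|=0.4300 |R(-0.51)|=0.4900
Bisect:
  x_lo=-2.4497 |R|=1.4497  x_hi=-0.0619 |R|=0.9381
  mid=-1.25580 |R|=0.25580 →hi
  mid=-1.85276 |R|=0.85276 →hi
  mid=-2.15124 |R|=1.15124 →lo
  mid=-2.00200 |R|=1.00200 →lo
  mid=-1.92738 |R|=0.92738 →hi
  mid=-1.96469 |R|=0.96469 →hi
  mid=-1.98335 |R|=0.98335 →hi
  mid=-1.99268 |R|=0.99268 →hi
  ...
  [-2.00011,-1.99996] ⇒ x*=-2.0000
So |R|<1 on (-2.0000, 0).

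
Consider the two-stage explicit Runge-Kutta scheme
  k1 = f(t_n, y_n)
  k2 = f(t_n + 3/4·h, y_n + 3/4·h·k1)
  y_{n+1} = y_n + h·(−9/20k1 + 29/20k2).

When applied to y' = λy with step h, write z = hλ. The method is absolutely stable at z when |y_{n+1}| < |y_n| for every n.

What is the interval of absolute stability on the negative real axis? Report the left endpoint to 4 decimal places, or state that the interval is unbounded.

z∈(-0.9195,0).

With y'=λy (z=hλ):
  k1=λy_n ⇒ h·k1=z·y_n;  k2=λ(1+3/4z)y_n ⇒ h·k2=z(1+3/4z)y_n
  y_{n+1}/y_n = 1 − 9/20z + 29/20z(1+3/4z) = 1 + z + 87/80z²
  so R(z) = 1 + z + 87/80z².

Solve |R(x)|<1 on ℝ⁻.
x=-0.99: |R|=1.0759
R=1: x+87/80x²=0 ⇒ x=−80/87=-0.9195; min R=1−1/(4·87/80)=0.7701>−1
Confirm numerically:
  x=-0.879: |R|=0.96125 <1
  x=-0.478: |R|=0.77048 <1
  x=-0.470: |R|=0.77023 <1
  x=-1.148: |R|=1.28522 >1
  x=-1.136: |R|=1.26741 >1
  x=-1.116: |R|=1.23843 >1
So |R|<1 on (-0.9195, 0).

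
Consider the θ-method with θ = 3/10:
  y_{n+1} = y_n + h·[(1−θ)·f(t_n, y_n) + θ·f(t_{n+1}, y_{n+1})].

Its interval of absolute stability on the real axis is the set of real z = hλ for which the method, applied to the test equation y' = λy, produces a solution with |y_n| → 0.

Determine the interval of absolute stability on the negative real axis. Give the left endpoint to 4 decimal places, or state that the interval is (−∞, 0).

On y'=λy, z=hλ:
  y_{n+1} = y_n + z·[7/10·y_n + 3/10·y_{n+1}] ⇒ (1 − 3/10z)y_{n+1} = (1 + 7/10z)y_n
  so R(z) = (1 + 7/10z)/(1 − 3/10z).

Find x<0 with |R(x)|<1.
x=-1.28: |R|=0.0751
R=−1: 1+7/10x = −1+3/10x ⇒ -2/5x=2 ⇒ x=2/(-2/5)=-5.0000
Confirm numerically:
  x=-4.029: |R|=0.82415 <1
  x=-3.838: |R|=0.78395 <1
  x=-3.527: |R|=0.71372 <1
  x=-2.279: |R|=0.35357 <1
  x=-5.556: |R|=1.08340 >1
  x=-5.129: |R|=1.02033 >1
  x=-5.020: |R|=1.00319 >1
Stable set (-5.0000, 0).

z∈(-5.0000,0).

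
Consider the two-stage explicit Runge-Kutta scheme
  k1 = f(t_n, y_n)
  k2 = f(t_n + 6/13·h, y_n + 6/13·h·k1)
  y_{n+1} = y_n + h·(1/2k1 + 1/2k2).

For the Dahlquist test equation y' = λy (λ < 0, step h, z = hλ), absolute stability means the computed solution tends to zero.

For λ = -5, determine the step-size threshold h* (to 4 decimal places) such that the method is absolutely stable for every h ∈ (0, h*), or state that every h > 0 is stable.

(-4.3333,0); λ=-5 ⇒ h* = (13/3)/5 = 0.8667.

With y'=λy (z=hλ):
  k1=λy_n ⇒ h·k1=z·y_n;  k2=λ(1+6/13z)y_n ⇒ h·k2=z(1+6/13z)y_n
  y_{n+1}/y_n = 1 + 1/2z + 1/2z(1+6/13z) = 1 + z + 3/13z²
  Hence R(z) = 1 + z + 3/13z².

Solve |R(x)|<1 on ℝ⁻.
x=-1.31: |R|=0.0860
R=1: x+3/13x²=0 ⇒ x=−13/3=-4.3333; min R=1−1/(4·3/13)=-0.0833>−1
Confirm numerically:
  x=-4.235: |R|=0.90390 <1
  x=-3.056: |R|=0.09919 <1
  x=-1.984: |R|=0.07563 <1
  x=-4.643: |R|=1.33180 >1
  x=-4.625: |R|=1.31130 >1
Stable set (-4.3333, 0).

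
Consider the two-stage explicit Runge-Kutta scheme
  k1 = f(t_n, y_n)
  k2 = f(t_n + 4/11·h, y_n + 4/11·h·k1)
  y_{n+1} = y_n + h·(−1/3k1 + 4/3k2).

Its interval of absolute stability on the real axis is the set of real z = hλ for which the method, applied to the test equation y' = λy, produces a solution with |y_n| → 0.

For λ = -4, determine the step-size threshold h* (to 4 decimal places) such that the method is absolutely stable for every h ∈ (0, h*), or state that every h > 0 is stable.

With y'=λy (z=hλ):
  k1=λy_n ⇒ h·k1=z·y_n;  k2=λ(1+4/11z)y_n ⇒ h·k2=z(1+4/11z)y_n
  y_{n+1}/y_n = 1 − 1/3z + 4/3z(1+4/11z) = 1 + z + 16/33z²
  ⇒ R(z) = 1 + z + 16/33z².

Boundary: |R(x)|=1, x<0.
x=-1.36: |R|=0.5368
R=1: x+16/33x²=0 ⇒ x=−33/16=-2.0625; min R=1−1/(4·16/33)=0.4844>−1
Confirm numerically:
  x=-1.966: |R|=0.90802 <1
  x=-1.757: |R|=0.73975 <1
  x=-1.530: |R|=0.60498 <1
  x=-2.427: |R|=1.42892 >1
  x=-2.315: |R|=1.28341 >1
  x=-2.234: |R|=1.18576 >1
Interval (-2.0625, 0).

(-2.0625,0); λ=-4 ⇒ h* = (33/16)/4 = 0.5156.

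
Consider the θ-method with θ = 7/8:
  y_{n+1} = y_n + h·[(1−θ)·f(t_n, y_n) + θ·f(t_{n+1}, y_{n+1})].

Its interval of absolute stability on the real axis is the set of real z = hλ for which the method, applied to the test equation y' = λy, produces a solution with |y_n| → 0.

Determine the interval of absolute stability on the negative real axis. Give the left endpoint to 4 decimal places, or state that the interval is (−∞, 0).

Set f=λy, z=hλ:
  y_{n+1} = y_n + z·[1/8·y_n + 7/8·y_{n+1}] ⇒ (1 − 7/8z)y_{n+1} = (1 + 1/8z)y_n
  so R(z) = (1 + 1/8z)/(1 − 7/8z).

Solve |R(x)|<1 on ℝ⁻.
x=-1.07: |R|=0.4474
x=-2: |R|=0.2727
x=-10: |R|=0.0256
x=-100: |R|=0.1299
θ=7/8≥1/2 ⇒ |1+1/8x|<|1−7/8x| ∀x<0 ⇒ unbounded interval.

unbounded; (−∞, 0).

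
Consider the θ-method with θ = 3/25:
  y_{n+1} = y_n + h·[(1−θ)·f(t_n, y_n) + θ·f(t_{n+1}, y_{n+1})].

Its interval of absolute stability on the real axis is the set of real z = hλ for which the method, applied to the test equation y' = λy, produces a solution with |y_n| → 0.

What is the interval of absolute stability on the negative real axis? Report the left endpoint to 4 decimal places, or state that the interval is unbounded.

z∈(-2.6316,0).

Set f=λy, z=hλ:
  y_{n+1} = y_n + z·[22/25·y_n + 3/25·y_{n+1}] ⇒ (1 − 3/25z)y_{n+1} = (1 + 22/25z)y_n
  Hence R(z) = (1 + 22/25z)/(1 − 3/25z).

Find x<0 with |R(x)|<1.
x=-1: |R|=0.1071
R=−1: 1+22/25x = −1+3/25x ⇒ -19/25x=2 ⇒ x=2/(-19/25)=-2.6316
Confirm numerically:
  x=-1.340: |R|=0.15438 <1
  x=-1.297: |R|=0.12232 <1
  x=-1.152: |R|=0.01209 <1
  x=-3.143: |R|=1.28223 >1
  x=-3.043: |R|=1.22904 >1
  x=-3.042: |R|=1.22851 >1
Interval (-2.6316, 0).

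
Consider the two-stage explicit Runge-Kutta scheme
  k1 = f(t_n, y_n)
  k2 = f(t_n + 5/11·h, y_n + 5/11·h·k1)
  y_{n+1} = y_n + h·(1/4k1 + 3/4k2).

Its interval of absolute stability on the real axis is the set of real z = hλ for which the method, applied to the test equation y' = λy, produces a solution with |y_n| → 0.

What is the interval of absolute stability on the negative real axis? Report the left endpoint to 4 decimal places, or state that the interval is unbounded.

With y'=λy (z=hλ):
  k1=λy_n ⇒ h·k1=z·y_n;  k2=λ(1+5/11z)y_n ⇒ h·k2=z(1+5/11z)y_n
  y_{n+1}/y_n = 1 + 1/4z + 3/4z(1+5/11z) = 1 + z + 15/44z²
  Hence R(z) = 1 + z + 15/44z².

Find x<0 with |R(x)|<1.
x=-1.39: |R|=0.2687
R=1: x+15/44x²=0 ⇒ x=−44/15=-2.9333; min R=1−1/(4·15/44)=0.2667>−1
Confirm numerically:
  x=-2.784: |R|=0.85827 <1
  x=-2.347: |R|=0.53087 <1
  x=-1.383: |R|=0.26905 <1
  x=-3.394: |R|=1.53301 >1
  x=-3.244: |R|=1.34357 >1
  x=-3.095: |R|=1.17058 >1
Stable set (-2.9333, 0).

z∈(-2.9333,0).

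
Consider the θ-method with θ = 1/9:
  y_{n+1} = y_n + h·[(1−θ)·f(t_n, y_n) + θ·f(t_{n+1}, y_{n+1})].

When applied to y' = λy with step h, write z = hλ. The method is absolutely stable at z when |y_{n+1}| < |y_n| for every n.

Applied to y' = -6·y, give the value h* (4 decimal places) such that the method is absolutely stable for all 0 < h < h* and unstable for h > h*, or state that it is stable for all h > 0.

(-2.5714,0); λ=-6 ⇒ h* = (18/7)/6 = 0.4286.

Test eqn y'=λy, z=hλ:
  y_{n+1} = y_n + z·[8/9·y_n + 1/9·y_{n+1}] ⇒ (1 − 1/9z)y_{n+1} = (1 + 8/9z)y_n
  R(z) = (1 + 8/9z)/(1 − 1/9z).

Find x<0 with |R(x)|<1.
x=-1.67: |R|=0.4086
R=−1: 1+8/9x = −1+1/9x ⇒ -7/9x=2 ⇒ x=2/(-7/9)=-2.5714
Confirm numerically:
  x=-2.487: |R|=0.94855 <1
  x=-1.565: |R|=0.33318 <1
  x=-1.293: |R|=0.13057 <1
  x=-1.242: |R|=0.09139 <1
  x=-3.084: |R|=1.29692 >1
  x=-2.864: |R|=1.17262 >1
  x=-2.788: |R|=1.12861 >1
Stable set (-2.5714, 0).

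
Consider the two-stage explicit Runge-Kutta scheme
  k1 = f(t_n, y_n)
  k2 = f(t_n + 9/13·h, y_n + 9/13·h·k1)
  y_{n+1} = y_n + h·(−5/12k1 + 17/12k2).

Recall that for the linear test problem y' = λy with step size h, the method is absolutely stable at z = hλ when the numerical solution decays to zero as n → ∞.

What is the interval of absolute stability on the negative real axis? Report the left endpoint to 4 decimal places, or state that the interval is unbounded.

With y'=λy (z=hλ):
  k1=λy_n ⇒ h·k1=z·y_n;  k2=λ(1+9/13z)y_n ⇒ h·k2=z(1+9/13z)y_n
  y_{n+1}/y_n = 1 − 5/12z + 17/12z(1+9/13z) = 1 + z + 51/52z²
  ⇒ R(z) = 1 + z + 51/52z².

Need |R(x)|<1, x<0.
x=-1.65: |R|=2.0201
R=1: x+51/52x²=0 ⇒ x=−52/51=-1.0196; min R=1−1/(4·51/52)=0.7451>−1
Confirm numerically:
  x=-0.820: |R|=0.83947 <1
  x=-0.719: |R|=0.78802 <1
  x=-0.459: |R|=0.74763 <1
  x=-1.595: |R|=1.90010 >1
  x=-1.505: |R|=1.71647 >1
  x=-1.214: |R|=1.23145 >1
Interval (-1.0196, 0).

(-1.0196, 0).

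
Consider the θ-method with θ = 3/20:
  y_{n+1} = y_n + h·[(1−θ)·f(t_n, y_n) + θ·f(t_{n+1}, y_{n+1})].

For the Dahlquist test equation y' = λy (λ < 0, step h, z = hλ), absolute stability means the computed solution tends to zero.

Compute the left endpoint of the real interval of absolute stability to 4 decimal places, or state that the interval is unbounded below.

Test eqn y'=λy, z=hλ:
  y_{n+1} = y_n + z·[17/20·y_n + 3/20·y_{n+1}] ⇒ (1 − 3/20z)y_{n+1} = (1 + 17/20z)y_n
  ⇒ R(z) = (1 + 17/20z)/(1 − 3/20z).

Need |R(x)|<1, x<0.
x=-1.73: |R|=0.3736
R=−1: 1+17/20x = −1+3/20x ⇒ -7/10x=2 ⇒ x=2/(-7/10)=-2.8571
Confirm numerically:
  x=-2.438: |R|=0.78517 <1
  x=-2.306: |R|=0.71335 <1
  x=-1.314: |R|=0.09765 <1
  x=-3.345: |R|=1.22740 >1
  x=-2.984: |R|=1.06134 >1
Stable set (-2.8571, 0).

left endpoint -2.8571.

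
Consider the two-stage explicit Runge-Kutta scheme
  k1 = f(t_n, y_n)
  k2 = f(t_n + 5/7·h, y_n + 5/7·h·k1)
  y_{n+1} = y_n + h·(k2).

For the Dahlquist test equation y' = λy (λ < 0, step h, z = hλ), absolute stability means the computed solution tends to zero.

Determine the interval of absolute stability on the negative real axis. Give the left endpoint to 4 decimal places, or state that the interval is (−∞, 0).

Set f=λy, z=hλ:
  k1=λy_n ⇒ h·k1=z·y_n;  k2=λ(1+5/7z)y_n ⇒ h·k2=z(1+5/7z)y_n
  y_{n+1}/y_n = 1 + z(1+5/7z) = 1 + z + 5/7z²
  so R(z) = 1 + z + 5/7z².

Boundary: |R(x)|=1, x<0.
x=-1.72: |R|=1.3931
R=1: x+5/7x²=0 ⇒ x=−7/5=-1.4000; min R=1−1/(4·5/7)=0.6500>−1
Confirm numerically:
  x=-1.245: |R|=0.86216 <1
  x=-1.170: |R|=0.80779 <1
  x=-0.996: |R|=0.71258 <1
  x=-0.764: |R|=0.65293 <1
  x=-1.945: |R|=1.75716 >1
  x=-1.939: |R|=1.74652 >1
  x=-1.598: |R|=1.22600 >1
So |R|<1 on (-1.4000, 0).

z∈(-1.4000,0).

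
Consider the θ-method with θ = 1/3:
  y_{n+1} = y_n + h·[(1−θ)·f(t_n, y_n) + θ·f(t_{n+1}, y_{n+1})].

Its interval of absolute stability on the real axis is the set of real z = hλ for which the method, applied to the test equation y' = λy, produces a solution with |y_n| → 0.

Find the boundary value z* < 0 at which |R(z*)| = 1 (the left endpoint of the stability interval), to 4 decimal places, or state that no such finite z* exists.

On y'=λy, z=hλ:
  y_{n+1} = y_n + z·[2/3·y_n + 1/3·y_{n+1}] ⇒ (1 − 1/3z)y_{n+1} = (1 + 2/3z)y_n
  R(z) = (1 + 2/3z)/(1 − 1/3z).

Find x<0 with |R(x)|<1.
x=-0.8: |R|=0.3684
R=−1: 1+2/3x = −1+1/3x ⇒ -1/3x=2 ⇒ x=2/(-1/3)=-6.0000
Confirm numerically:
  x=-5.154: |R|=0.89625 <1
  x=-4.145: |R|=0.74038 <1
  x=-3.814: |R|=0.67919 <1
  x=-2.684: |R|=0.41661 <1
  x=-6.440: |R|=1.04661 >1
  x=-6.347: |R|=1.03712 >1
  x=-6.144: |R|=1.01575 >1
Interval (-6.0000, 0).

z* = -6.0000.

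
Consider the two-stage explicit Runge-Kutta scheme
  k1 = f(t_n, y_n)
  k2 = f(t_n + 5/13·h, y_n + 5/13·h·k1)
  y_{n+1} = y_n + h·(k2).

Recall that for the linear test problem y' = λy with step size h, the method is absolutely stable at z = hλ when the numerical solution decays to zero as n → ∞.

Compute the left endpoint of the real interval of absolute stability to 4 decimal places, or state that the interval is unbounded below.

left endpoint -2.6000.

Test eqn y'=λy, z=hλ:
  k1=λy_n ⇒ h·k1=z·y_n;  k2=λ(1+5/13z)y_n ⇒ h·k2=z(1+5/13z)y_n
  y_{n+1}/y_n = 1 + z(1+5/13z) = 1 + z + 5/13z²
  so R(z) = 1 + z + 5/13z².

Find x<0 with |R(x)|<1.
x=-0.97: |R|=0.3919
R=1: x+5/13x²=0 ⇒ x=−13/5=-2.6000; min R=1−1/(4·5/13)=0.3500>−1
Confirm numerically:
  x=-2.412: |R|=0.82559 <1
  x=-2.051: |R|=0.56692 <1
  x=-1.719: |R|=0.41752 <1
  x=-2.973: |R|=1.42651 >1
  x=-2.932: |R|=1.37439 >1
Stable set (-2.6000, 0).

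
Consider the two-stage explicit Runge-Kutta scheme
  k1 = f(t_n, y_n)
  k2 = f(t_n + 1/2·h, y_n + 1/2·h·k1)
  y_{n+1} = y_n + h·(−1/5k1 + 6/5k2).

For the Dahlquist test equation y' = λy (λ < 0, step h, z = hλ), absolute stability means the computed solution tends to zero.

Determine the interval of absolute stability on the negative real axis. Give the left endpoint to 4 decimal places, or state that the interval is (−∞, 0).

(-1.6667, 0).

On y'=λy, z=hλ:
  k1=λy_n ⇒ h·k1=z·y_n;  k2=λ(1+1/2z)y_n ⇒ h·k2=z(1+1/2z)y_n
  y_{n+1}/y_n = 1 − 1/5z + 6/5z(1+1/2z) = 1 + z + 3/5z²
  so R(z) = 1 + z + 3/5z².

Solve |R(x)|<1 on ℝ⁻.
x=-1.67: |R|=1.0033
R=1: x+3/5x²=0 ⇒ x=−5/3=-1.6667; min R=1−1/(4·3/5)=0.5833>−1
Confirm numerically:
  x=-1.635: |R|=0.96893 <1
  x=-1.013: |R|=0.60270 <1
  x=-0.869: |R|=0.58410 <1
  x=-2.230: |R|=1.75374 >1
  x=-2.223: |R|=1.74204 >1
  x=-2.000: |R|=1.40000 >1
So |R|<1 on (-1.6667, 0).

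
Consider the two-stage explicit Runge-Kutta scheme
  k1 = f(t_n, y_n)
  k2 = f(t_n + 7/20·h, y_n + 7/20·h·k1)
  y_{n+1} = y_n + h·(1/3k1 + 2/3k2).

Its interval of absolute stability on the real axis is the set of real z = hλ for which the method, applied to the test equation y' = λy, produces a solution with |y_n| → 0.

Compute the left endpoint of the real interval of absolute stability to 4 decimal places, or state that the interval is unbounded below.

z* = -4.2857.

On y'=λy, z=hλ:
  k1=λy_n ⇒ h·k1=z·y_n;  k2=λ(1+7/20z)y_n ⇒ h·k2=z(1+7/20z)y_n
  y_{n+1}/y_n = 1 + 1/3z + 2/3z(1+7/20z) = 1 + z + 7/30z²
  ⇒ R(z) = 1 + z + 7/30z².

Solve |R(x)|<1 on ℝ⁻.
x=-1.27: |R|=0.1063
R=1: x+7/30x²=0 ⇒ x=−30/7=-4.2857; min R=1−1/(4·7/30)=-0.0714>−1
Confirm numerically:
  x=-4.144: |R|=0.86297 <1
  x=-3.119: |R|=0.15090 <1
  x=-2.432: |R|=0.05192 <1
  x=-2.137: |R|=0.07142 <1
  x=-4.662: |R|=1.40932 >1
  x=-4.339: |R|=1.05395 >1
  x=-4.318: |R|=1.03253 >1
Stable set (-4.2857, 0).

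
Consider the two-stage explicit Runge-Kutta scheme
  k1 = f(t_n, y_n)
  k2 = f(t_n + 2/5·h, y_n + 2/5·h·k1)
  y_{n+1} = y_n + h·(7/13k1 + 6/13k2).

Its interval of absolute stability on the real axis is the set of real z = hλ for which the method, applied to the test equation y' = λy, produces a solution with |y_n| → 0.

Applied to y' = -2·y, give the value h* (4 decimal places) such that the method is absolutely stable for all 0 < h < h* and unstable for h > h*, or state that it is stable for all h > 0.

(-5.4167,0); λ=-2 ⇒ h* = (65/12)/2 = 2.7083.

On y'=λy, z=hλ:
  k1=λy_n ⇒ h·k1=z·y_n;  k2=λ(1+2/5z)y_n ⇒ h·k2=z(1+2/5z)y_n
  y_{n+1}/y_n = 1 + 7/13z + 6/13z(1+2/5z) = 1 + z + 12/65z²
  so R(z) = 1 + z + 12/65z².

Need |R(x)|<1, x<0.
x=-1.56: |R|=0.1107
R=1: x+12/65x²=0 ⇒ x=−65/12=-5.4167; min R=1−1/(4·12/65)=-0.3542>−1
Confirm numerically:
  x=-3.945: |R|=0.07183 <1
  x=-3.623: |R|=0.19971 <1
  x=-3.101: |R|=0.32570 <1
  x=-5.950: |R|=1.58585 >1
  x=-5.912: |R|=1.54063 >1
  x=-5.725: |R|=1.32588 >1
Stable set (-5.4167, 0).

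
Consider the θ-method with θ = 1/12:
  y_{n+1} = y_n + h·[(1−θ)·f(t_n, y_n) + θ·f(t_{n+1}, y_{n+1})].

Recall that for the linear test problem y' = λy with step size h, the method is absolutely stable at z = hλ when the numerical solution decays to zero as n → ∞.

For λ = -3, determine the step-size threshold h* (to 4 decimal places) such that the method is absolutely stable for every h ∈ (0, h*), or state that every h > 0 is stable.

(-2.4000,0); λ=-3 ⇒ h* = (12/5)/3 = 0.8000.

Test eqn y'=λy, z=hλ:
  y_{n+1} = y_n + z·[11/12·y_n + 1/12·y_{n+1}] ⇒ (1 − 1/12z)y_{n+1} = (1 + 11/12z)y_n
  ⇒ R(z) = (1 + 11/12z)/(1 − 1/12z).

Find x<0 with |R(x)|<1.
x=-0.35: |R|=0.6599
R=−1: 1+11/12x = −1+1/12x ⇒ -5/6x=2 ⇒ x=2/(-5/6)=-2.4000
Confirm numerically:
  x=-1.951: |R|=0.67816 <1
  x=-1.616: |R|=0.42421 <1
  x=-1.177: |R|=0.07187 <1
  x=-2.669: |R|=1.18338 >1
  x=-2.638: |R|=1.16259 >1
Stable set (-2.4000, 0).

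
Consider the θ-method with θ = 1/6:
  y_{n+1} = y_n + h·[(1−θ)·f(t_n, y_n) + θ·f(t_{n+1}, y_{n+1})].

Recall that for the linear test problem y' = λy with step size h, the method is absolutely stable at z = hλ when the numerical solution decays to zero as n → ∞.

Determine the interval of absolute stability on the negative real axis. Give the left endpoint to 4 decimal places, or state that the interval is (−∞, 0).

z∈(-3.0000,0).

With y'=λy (z=hλ):
  y_{n+1} = y_n + z·[5/6·y_n + 1/6·y_{n+1}] ⇒ (1 − 1/6z)y_{n+1} = (1 + 5/6z)y_n
  ⇒ R(z) = (1 + 5/6z)/(1 − 1/6z).

Find x<0 with |R(x)|<1.
x=-1.38: |R|=0.1220
R=−1: 1+5/6x = −1+1/6x ⇒ -2/3x=2 ⇒ x=2/(-2/3)=-3.0000
Confirm numerically:
  x=-2.712: |R|=0.86777 <1
  x=-2.557: |R|=0.79292 <1
  x=-2.187: |R|=0.60278 <1
  x=-1.229: |R|=0.02006 <1
  x=-3.531: |R|=1.22285 >1
  x=-3.408: |R|=1.17347 >1
Interval (-3.0000, 0).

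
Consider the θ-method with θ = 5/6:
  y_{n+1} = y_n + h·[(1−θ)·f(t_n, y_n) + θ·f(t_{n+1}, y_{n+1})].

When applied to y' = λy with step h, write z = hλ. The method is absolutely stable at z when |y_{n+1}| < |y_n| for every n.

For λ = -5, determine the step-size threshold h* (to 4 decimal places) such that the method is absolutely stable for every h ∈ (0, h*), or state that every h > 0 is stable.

With y'=λy (z=hλ):
  y_{n+1} = y_n + z·[1/6·y_n + 5/6·y_{n+1}] ⇒ (1 − 5/6z)y_{n+1} = (1 + 1/6z)y_n
  so R(z) = (1 + 1/6z)/(1 − 5/6z).

Boundary: |R(x)|=1, x<0.
x=-0.37: |R|=0.7172
x=-2: |R|=0.2500
x=-10: |R|=0.0714
x=-100: |R|=0.1858
θ=5/6≥1/2 ⇒ |1+1/6x|<|1−5/6x| ∀x<0 ⇒ interval (−∞,0).

unbounded; (−∞, 0). Any h>0 works for λ=-5.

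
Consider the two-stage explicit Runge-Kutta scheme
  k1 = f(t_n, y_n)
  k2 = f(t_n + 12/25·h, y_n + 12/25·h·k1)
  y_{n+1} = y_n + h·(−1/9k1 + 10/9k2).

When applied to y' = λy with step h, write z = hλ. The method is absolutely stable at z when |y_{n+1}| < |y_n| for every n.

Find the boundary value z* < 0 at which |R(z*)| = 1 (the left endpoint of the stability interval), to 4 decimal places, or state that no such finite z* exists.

z* = -1.8750.

Set f=λy, z=hλ:
  k1=λy_n ⇒ h·k1=z·y_n;  k2=λ(1+12/25z)y_n ⇒ h·k2=z(1+12/25z)y_n
  y_{n+1}/y_n = 1 − 1/9z + 10/9z(1+12/25z) = 1 + z + 8/15z²
  R(z) = 1 + z + 8/15z².

Boundary: |R(x)|=1, x<0.
x=-1.33: |R|=0.6134
R=1: x+8/15x²=0 ⇒ x=−15/8=-1.8750; min R=1−1/(4·8/15)=0.5312>−1
Confirm numerically:
  x=-1.660: |R|=0.80965 <1
  x=-1.512: |R|=0.70728 <1
  x=-1.353: |R|=0.62332 <1
  x=-2.195: |R|=1.37461 >1
  x=-2.107: |R|=1.26071 >1
So |R|<1 on (-1.8750, 0).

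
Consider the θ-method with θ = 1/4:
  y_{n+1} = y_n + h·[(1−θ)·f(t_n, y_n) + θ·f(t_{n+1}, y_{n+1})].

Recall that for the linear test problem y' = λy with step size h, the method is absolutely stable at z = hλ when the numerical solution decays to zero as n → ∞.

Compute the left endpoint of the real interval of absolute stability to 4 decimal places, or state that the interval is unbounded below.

left endpoint -4.0000.

With y'=λy (z=hλ):
  y_{n+1} = y_n + z·[3/4·y_n + 1/4·y_{n+1}] ⇒ (1 − 1/4z)y_{n+1} = (1 + 3/4z)y_n
  so R(z) = (1 + 3/4z)/(1 − 1/4z).

Need |R(x)|<1, x<0.
x=-1: |R|=0.2000
R=−1: 1+3/4x = −1+1/4x ⇒ -1/2x=2 ⇒ x=2/(-1/2)=-4.0000
Confirm numerically:
  x=-3.657: |R|=0.91041 <1
  x=-3.465: |R|=0.85666 <1
  x=-2.662: |R|=0.59832 <1
  x=-2.240: |R|=0.43590 <1
  x=-4.449: |R|=1.10628 >1
  x=-4.294: |R|=1.07089 >1
  x=-4.029: |R|=1.00722 >1
Interval (-4.0000, 0).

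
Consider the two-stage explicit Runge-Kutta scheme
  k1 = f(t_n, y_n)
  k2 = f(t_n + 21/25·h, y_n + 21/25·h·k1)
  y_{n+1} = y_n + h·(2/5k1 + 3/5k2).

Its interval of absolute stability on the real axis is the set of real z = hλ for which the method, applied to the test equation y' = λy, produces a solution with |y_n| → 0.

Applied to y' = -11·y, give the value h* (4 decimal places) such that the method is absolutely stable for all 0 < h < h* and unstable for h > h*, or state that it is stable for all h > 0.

(-1.9841,0); λ=-11 ⇒ h* = (125/63)/11 = 0.1804.

With y'=λy (z=hλ):
  k1=λy_n ⇒ h·k1=z·y_n;  k2=λ(1+21/25z)y_n ⇒ h·k2=z(1+21/25z)y_n
  y_{n+1}/y_n = 1 + 2/5z + 3/5z(1+21/25z) = 1 + z + 63/125z²
  R(z) = 1 + z + 63/125z².

Find x<0 with |R(x)|<1.
x=-1.62: |R|=0.7027
R=1: x+63/125x²=0 ⇒ x=−125/63=-1.9841; min R=1−1/(4·63/125)=0.5040>−1
Confirm numerically:
  x=-1.825: |R|=0.85363 <1
  x=-1.593: |R|=0.68598 <1
  x=-0.920: |R|=0.50659 <1
  x=-0.909: |R|=0.50745 <1
  x=-2.410: |R|=1.51728 >1
  x=-2.397: |R|=1.49879 >1
So |R|<1 on (-1.9841, 0).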